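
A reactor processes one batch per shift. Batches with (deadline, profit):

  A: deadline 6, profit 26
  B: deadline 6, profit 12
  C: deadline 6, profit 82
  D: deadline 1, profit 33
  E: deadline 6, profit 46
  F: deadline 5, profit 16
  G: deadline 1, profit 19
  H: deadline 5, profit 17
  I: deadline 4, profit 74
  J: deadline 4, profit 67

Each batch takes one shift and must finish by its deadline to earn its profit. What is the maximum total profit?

328

Sort by profit descending; place each in the latest free slot ≤ its deadline.
By profit: C(d6,82), I(d4,74), J(d4,67), E(d6,46), D(d1,33), A(d6,26), G(d1,19), H(d5,17), F(d5,16), B(d6,12)
C→slot 6; I→slot 4; J→slot 3; E→slot 5; D→slot 1; A→slot 2; G skipped; H skipped; F skipped; B skipped.
Profit = 33 + 26 + 67 + 74 + 46 + 82 = 328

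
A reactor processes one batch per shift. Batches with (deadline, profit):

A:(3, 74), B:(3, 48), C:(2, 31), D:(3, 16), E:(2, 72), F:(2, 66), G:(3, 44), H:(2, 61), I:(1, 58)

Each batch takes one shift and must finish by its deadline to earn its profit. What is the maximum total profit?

Take jobs in profit order; each goes to the latest open slot no later than its deadline.
By profit: A(d3,74), E(d2,72), F(d2,66), H(d2,61), I(d1,58), B(d3,48), G(d3,44), C(d2,31), D(d3,16)
A→slot 3; E→slot 2; F→slot 1; H skipped; I skipped; B skipped; G skipped; C skipped; D skipped.
Profit = 66 + 72 + 74 = 212

212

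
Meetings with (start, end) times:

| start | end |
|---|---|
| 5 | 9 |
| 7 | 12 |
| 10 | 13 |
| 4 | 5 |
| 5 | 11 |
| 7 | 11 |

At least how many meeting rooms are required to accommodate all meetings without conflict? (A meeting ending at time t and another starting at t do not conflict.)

4

Events (time:±→running): 4:+→1 5:-→0 5:+→1 5:+→2 7:+→3 7:+→4 … peak 4.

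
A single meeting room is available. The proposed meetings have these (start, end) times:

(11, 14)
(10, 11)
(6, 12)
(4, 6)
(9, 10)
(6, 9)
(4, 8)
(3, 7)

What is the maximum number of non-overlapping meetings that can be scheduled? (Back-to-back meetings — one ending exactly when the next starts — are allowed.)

5

Sorted by end: (4,6)  (3,7)  (4,8)  (6,9)  (9,10)  (10,11)  (6,12)  (11,14)
take (4,6); take (6,9); take (9,10); take (10,11); take (11,14).
Selected 5 meetings.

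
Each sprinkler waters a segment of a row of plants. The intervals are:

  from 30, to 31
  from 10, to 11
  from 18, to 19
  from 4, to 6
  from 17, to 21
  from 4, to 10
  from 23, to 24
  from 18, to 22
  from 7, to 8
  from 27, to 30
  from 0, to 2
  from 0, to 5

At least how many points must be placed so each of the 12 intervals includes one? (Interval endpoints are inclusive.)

By right end: [0,2]  [0,5]  [4,6]  [7,8]  [4,10]  [10,11]  [18,19]  [17,21]  [18,22]  [23,24]  [27,30]  [30,31]
[0,2] uncovered → point at 2; [4,6] uncovered → point at 6; [7,8] uncovered → point at 8; [10,11] uncovered → point at 11; [18,19] uncovered → point at 19; [23,24] uncovered → point at 24; [27,30] uncovered → point at 30.
Points: 2, 6, 8, 11, 19, 24, 30 (7 total).

7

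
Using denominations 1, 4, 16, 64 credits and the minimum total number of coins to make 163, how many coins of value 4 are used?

0

163 − 2×64→35 − 2×16→3 − 3×1→0
Count of 4: 0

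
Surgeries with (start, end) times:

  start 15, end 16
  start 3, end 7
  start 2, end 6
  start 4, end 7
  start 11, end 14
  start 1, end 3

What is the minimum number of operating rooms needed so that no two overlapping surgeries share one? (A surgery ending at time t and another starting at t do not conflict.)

starts: [1, 2, 3, 4, 11, 15]
ends:   [3, 6, 7, 7, 14, 16]
s1→1 s2→2 e3→1 s3→2 s4→3  — peak 3.

3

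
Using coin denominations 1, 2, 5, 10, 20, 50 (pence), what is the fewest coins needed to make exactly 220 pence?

220 − 4×50→20 − 1×20→0
Total coins = 4 + 1 = 5

5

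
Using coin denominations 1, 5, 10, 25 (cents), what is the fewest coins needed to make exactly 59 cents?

59 = 2×25 + 1×5 + 4×1
Total coins = 2 + 1 + 4 = 7

7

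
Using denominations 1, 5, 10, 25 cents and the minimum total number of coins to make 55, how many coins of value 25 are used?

55 − 2×25→5 − 1×5→0
Count of 25: 2

2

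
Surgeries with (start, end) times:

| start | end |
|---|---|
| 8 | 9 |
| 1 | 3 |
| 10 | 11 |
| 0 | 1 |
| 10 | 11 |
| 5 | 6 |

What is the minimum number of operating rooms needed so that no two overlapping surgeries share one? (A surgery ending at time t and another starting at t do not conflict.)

starts: [0, 1, 5, 8, 10, 10]
ends:   [1, 3, 6, 9, 11, 11]
s0→1 e1→0 s1→1 e3→0 s5→1 e6→0 s8→1 e9→0 s10→1 s10→2  — peak 2.

2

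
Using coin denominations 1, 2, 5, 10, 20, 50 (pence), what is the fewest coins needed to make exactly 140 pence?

Greedy: take as many of the largest coin as possible, then repeat with the remainder.
140 = 2×50 + 2×20
Total coins = 2 + 2 = 4

4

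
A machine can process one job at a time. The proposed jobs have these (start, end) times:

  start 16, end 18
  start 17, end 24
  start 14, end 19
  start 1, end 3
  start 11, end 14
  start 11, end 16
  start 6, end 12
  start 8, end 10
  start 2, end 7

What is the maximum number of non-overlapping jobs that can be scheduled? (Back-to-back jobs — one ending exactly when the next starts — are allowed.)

Sort by end time and greedily take each interval whose start is ≥ the last chosen end.
Sorted by end: (1,3)  (2,7)  (8,10)  (6,12)  (11,14)  (11,16)  (16,18)  (14,19)  (17,24)
take (1,3); skip (2,7); take (8,10); take (11,14); skip (11,16); take (16,18); skip (17,24).
Selected 4 jobs.

4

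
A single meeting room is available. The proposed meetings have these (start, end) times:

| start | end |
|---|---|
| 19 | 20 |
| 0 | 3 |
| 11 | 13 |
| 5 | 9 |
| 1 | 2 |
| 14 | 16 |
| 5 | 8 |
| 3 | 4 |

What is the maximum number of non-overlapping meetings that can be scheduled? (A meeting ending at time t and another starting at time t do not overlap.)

Sort by end time and greedily take each interval whose start is ≥ the last chosen end.
Sorted by end: (1,2)  (0,3)  (3,4)  (5,8)  (5,9)  (11,13)  (14,16)  (19,20)
take (1,2); skip (0,3); take (3,4); take (5,8); take (11,13); take (14,16); take (19,20).
Selected 6 meetings.

6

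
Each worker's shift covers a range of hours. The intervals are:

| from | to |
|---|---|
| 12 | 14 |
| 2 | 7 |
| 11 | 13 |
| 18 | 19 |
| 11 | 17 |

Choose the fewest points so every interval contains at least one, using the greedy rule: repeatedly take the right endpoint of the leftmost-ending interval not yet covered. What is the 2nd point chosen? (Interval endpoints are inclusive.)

Sort by right endpoint; whenever an interval is uncovered, place a point at its right end.
Sorted: [2,7] [11,13] [12,14] [11,17] [18,19]
{[2,7]} hit by 7; {[11,13],[12,14],[11,17]} hit by 13; {[18,19]} hit by 19.
Points: 7, 13, 19 (3 total).

13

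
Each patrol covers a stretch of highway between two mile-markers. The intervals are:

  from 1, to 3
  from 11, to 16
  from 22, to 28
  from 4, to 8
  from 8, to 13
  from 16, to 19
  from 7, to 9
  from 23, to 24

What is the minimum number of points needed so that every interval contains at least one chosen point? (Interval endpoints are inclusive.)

By right end: [1,3]  [4,8]  [7,9]  [8,13]  [11,16]  [16,19]  [23,24]  [22,28]
[1,3] uncovered → point at 3; [4,8] uncovered → point at 8; [11,16] uncovered → point at 16; [23,24] uncovered → point at 24.
Points: 3, 8, 16, 24 (4 total).

4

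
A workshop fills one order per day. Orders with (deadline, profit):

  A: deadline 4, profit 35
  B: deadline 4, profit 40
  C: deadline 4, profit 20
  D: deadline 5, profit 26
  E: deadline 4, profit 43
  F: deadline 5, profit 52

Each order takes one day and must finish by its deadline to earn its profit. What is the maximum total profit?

Take jobs in profit order; each goes to the latest open slot no later than its deadline.
By profit: F(d5,52), E(d4,43), B(d4,40), A(d4,35), D(d5,26), C(d4,20)
F→slot 5; E→slot 4; B→slot 3; A→slot 2; D→slot 1; C skipped.
Profit = 26 + 35 + 40 + 43 + 52 = 196

196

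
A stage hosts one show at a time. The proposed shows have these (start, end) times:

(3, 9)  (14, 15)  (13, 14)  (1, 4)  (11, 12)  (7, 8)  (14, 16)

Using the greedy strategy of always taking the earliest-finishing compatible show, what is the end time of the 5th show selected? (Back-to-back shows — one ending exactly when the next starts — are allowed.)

Sorted by end: (1,4)  (7,8)  (3,9)  (11,12)  (13,14)  (14,15)  (14,16)
take (1,4); take (7,8); take (11,12); take (13,14); take (14,15).
Selected: (1,4) (7,8) (11,12) (13,14) (14,15)

15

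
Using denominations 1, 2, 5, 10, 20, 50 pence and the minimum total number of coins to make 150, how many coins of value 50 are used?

150 = 3×50
Count of 50: 3

3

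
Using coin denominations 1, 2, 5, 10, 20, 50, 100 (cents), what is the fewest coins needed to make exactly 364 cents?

7

Use the largest denomination that fits, subtract, and repeat.
364 = 3×100 + 1×50 + 1×10 + 2×2
Total coins = 3 + 1 + 1 + 2 = 7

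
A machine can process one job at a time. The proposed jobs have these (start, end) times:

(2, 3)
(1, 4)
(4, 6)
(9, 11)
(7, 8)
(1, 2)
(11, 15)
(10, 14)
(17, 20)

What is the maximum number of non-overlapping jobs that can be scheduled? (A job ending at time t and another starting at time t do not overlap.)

By end time: (1,2), (2,3), (1,4), (4,6), (7,8), (9,11), (10,14), (11,15), (17,20).
Pick (1,2); next start ≥ 2 → (2,3); next start ≥ 3 → (4,6); next start ≥ 6 → (7,8); next start ≥ 8 → (9,11); next start ≥ 11 → (11,15); next start ≥ 15 → (17,20).
Selected 7 jobs.

7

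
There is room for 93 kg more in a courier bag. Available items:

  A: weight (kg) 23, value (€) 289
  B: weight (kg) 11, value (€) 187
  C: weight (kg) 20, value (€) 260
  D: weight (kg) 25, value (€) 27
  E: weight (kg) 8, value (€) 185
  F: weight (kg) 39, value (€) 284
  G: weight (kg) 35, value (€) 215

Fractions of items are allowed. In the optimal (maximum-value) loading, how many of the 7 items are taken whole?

Ratios (sorted): E 23.12, B 17.00, C 13.00, A 12.57, F 7.28, G 6.14, D 1.08
take E (8 @ 185); take B (11 @ 187); take C (20 @ 260); take A (23 @ 289); take 31/39 of F → 225.74. Capacity used 93/93.
4 item(s) taken whole; one partial (take 31/39 of F).

4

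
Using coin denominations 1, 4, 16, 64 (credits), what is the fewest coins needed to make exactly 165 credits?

165 = 2×64 + 2×16 + 1×4 + 1×1
Total coins = 2 + 2 + 1 + 1 = 6

6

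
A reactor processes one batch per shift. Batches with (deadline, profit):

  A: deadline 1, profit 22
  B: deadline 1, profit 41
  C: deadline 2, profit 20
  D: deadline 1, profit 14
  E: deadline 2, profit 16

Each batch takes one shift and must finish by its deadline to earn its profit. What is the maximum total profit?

Sort by profit descending; place each in the latest free slot ≤ its deadline.
By profit: B(d1,41), A(d1,22), C(d2,20), E(d2,16), D(d1,14)
B→slot 1; A skipped; C→slot 2; E skipped; D skipped.
Profit = 41 + 20 = 61

61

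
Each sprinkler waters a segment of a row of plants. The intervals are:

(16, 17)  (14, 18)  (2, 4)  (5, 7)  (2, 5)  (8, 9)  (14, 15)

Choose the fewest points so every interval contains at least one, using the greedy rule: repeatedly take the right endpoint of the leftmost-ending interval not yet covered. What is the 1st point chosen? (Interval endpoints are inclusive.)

Sorted: [2,4] [2,5] [5,7] [8,9] [14,15] [16,17] [14,18]
{[2,4],[2,5]} hit by 4; {[5,7]} hit by 7; {[8,9]} hit by 9; {[14,15]} hit by 15; {[16,17],[14,18]} hit by 17.
Points: 4, 7, 9, 15, 17 (5 total).

4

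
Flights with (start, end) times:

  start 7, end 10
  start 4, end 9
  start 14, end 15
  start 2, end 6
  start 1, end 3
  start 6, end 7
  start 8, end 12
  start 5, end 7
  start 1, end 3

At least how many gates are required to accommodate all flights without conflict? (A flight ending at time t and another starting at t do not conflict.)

3

Count concurrent intervals with a sweep; the peak is the room count.
starts: [1, 1, 2, 4, 5, 6, 7, 8, 14]
ends:   [3, 3, 6, 7, 7, 9, 10, 12, 15]
s1→1 s1→2 s2→3  — peak 3.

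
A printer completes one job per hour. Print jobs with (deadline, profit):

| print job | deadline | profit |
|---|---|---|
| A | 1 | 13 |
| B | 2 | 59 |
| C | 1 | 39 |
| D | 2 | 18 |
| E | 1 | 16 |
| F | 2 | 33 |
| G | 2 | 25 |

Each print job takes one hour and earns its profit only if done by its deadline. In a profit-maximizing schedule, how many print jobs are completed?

2

Take jobs in profit order; each goes to the latest open slot no later than its deadline.
Profit order: B=59 C=39 F=33 G=25 D=18 E=16 A=13
Assign: B→slot 2, C→slot 1, F skipped, G skipped, D skipped, E skipped, A skipped.
Slots: [1:C] [2:B]
2 of 7 scheduled.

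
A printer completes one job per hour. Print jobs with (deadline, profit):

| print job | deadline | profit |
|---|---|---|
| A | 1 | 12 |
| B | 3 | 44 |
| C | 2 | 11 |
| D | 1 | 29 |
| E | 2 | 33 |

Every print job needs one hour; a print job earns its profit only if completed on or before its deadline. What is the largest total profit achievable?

106

By profit: B(d3,44), E(d2,33), D(d1,29), A(d1,12), C(d2,11)
B→slot 3; E→slot 2; D→slot 1; A skipped; C skipped.
Profit = 29 + 33 + 44 = 106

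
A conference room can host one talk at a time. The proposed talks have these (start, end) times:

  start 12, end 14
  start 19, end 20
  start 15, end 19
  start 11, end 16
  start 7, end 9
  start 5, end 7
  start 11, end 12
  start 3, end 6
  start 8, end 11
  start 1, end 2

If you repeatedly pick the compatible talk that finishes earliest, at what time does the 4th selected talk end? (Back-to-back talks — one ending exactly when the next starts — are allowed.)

By end time: (1,2), (3,6), (5,7), (7,9), (8,11), (11,12), (12,14), (11,16), (15,19), (19,20).
Pick (1,2); next start ≥ 2 → (3,6); next start ≥ 6 → (7,9); next start ≥ 9 → (11,12); next start ≥ 12 → (12,14); next start ≥ 14 → (15,19); next start ≥ 19 → (19,20).
Selected: (1,2) (3,6) (7,9) (11,12) (12,14) (15,19) (19,20)

12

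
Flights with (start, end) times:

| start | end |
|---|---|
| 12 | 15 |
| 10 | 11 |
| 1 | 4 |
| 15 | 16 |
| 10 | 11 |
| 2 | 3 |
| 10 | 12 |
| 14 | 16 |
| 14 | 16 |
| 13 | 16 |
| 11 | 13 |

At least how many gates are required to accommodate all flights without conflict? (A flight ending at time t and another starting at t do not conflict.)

4

The answer is the maximum number of intervals overlapping at any instant.
starts: [1, 2, 10, 10, 10, 11, 12, 13, 14, 14, 15]
ends:   [3, 4, 11, 11, 12, 13, 15, 16, 16, 16, 16]
s1→1 s2→2 e3→1 e4→0 s10→1 s10→2 s10→3 e11→2 e11→1 s11→2 e12→1 s12→2 e13→1 s13→2 s14→3 s14→4  — peak 4.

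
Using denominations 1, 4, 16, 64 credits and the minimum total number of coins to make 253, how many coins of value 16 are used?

253 − 3×64→61 − 3×16→13 − 3×4→1 − 1×1→0
Count of 16: 3

3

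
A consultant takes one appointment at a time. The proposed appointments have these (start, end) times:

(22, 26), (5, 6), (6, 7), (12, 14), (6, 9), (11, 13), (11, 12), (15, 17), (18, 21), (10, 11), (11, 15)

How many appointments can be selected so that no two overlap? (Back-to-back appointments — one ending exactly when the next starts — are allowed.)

Order by finish time; keep every interval that doesn't clash with the previous kept one.
Sorted by end: (5,6)  (6,7)  (6,9)  (10,11)  (11,12)  (11,13)  (12,14)  (11,15)  (15,17)  (18,21)  (22,26)
take (5,6); take (6,7); skip (6,9); take (10,11); take (11,12); take (12,14); skip (11,15); take (15,17); take (18,21); take (22,26).
Selected 8 appointments.

8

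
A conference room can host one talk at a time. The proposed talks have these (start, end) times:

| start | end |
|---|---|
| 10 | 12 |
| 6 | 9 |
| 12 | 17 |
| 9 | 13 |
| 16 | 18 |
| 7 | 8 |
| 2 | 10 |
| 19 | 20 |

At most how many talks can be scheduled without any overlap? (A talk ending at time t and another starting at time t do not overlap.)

Greedy by earliest finish: after sorting by end time, pick each interval compatible with the last pick.
By end time: (7,8), (6,9), (2,10), (10,12), (9,13), (12,17), (16,18), (19,20).
Pick (7,8); next start ≥ 8 → (10,12); next start ≥ 12 → (12,17); next start ≥ 17 → (19,20).
Selected 4 talks.

4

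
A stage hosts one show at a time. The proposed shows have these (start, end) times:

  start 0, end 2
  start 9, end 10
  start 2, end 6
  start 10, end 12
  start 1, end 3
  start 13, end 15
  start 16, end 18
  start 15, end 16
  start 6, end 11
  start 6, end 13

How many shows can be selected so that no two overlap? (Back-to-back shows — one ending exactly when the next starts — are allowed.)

Order by finish time; keep every interval that doesn't clash with the previous kept one.
By end time: (0,2), (1,3), (2,6), (9,10), (6,11), (10,12), (6,13), (13,15), (15,16), (16,18).
Pick (0,2); next start ≥ 2 → (2,6); next start ≥ 6 → (9,10); next start ≥ 10 → (10,12); next start ≥ 12 → (13,15); next start ≥ 15 → (15,16); next start ≥ 16 → (16,18).
Selected 7 shows.

7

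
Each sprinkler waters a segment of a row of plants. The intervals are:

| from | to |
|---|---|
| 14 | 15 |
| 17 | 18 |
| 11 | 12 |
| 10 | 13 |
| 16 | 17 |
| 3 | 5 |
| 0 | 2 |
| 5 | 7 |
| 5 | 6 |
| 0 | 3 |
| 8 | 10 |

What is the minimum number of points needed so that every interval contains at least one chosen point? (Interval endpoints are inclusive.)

6

Sorted: [0,2] [0,3] [3,5] [5,6] [5,7] [8,10] [11,12] [10,13] [14,15] [16,17] [17,18]
{[0,2],[0,3]} hit by 2; {[3,5],[5,6],[5,7]} hit by 5; {[8,10]} hit by 10; {[11,12],[10,13]} hit by 12; {[14,15]} hit by 15; {[16,17],[17,18]} hit by 17.
Points: 2, 5, 10, 12, 15, 17 (6 total).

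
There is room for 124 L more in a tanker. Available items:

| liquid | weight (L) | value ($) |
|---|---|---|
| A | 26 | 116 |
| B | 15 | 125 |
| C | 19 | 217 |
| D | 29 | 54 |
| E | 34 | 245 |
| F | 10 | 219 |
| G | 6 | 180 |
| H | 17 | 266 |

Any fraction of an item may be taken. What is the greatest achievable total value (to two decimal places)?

1354.62

Greedy by value/weight ratio, highest first.
Order: G (180/6=30.00) > F (219/10=21.90) > H (266/17=15.65) > C (217/19=11.42) > B (125/15=8.33) > E (245/34=7.21) > A (116/26=4.46) > D (54/29=1.86)
Fill: take G (6 @ 180) → take F (10 @ 219) → take H (17 @ 266) → take C (19 @ 217) → take B (15 @ 125) → take E (34 @ 245) → take 23/26 of A → 102.62; 124/124 used.
Total value = 1354.62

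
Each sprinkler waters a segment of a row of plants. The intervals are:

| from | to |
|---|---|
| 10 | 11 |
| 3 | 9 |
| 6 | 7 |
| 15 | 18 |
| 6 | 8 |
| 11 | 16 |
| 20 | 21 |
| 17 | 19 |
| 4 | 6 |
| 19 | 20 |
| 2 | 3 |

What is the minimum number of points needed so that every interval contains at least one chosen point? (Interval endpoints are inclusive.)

5

Process intervals by earliest right end; each time one isn't hit yet, stab at its right endpoint.
Sorted: [2,3] [4,6] [6,7] [6,8] [3,9] [10,11] [11,16] [15,18] [17,19] [19,20] [20,21]
{[2,3]} hit by 3; {[4,6],[6,7],[6,8],[3,9]} hit by 6; {[10,11],[11,16]} hit by 11; {[15,18],[17,19]} hit by 18; {[19,20],[20,21]} hit by 20.
Points: 3, 6, 11, 18, 20 (5 total).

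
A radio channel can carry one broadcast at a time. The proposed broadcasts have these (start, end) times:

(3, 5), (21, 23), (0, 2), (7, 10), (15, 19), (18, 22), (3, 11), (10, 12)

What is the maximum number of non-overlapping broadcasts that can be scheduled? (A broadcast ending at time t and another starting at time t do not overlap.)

6

Sorted by end: (0,2)  (3,5)  (7,10)  (3,11)  (10,12)  (15,19)  (18,22)  (21,23)
take (0,2); take (3,5); take (7,10); skip (3,11); take (10,12); take (15,19); take (21,23).
Selected 6 broadcasts.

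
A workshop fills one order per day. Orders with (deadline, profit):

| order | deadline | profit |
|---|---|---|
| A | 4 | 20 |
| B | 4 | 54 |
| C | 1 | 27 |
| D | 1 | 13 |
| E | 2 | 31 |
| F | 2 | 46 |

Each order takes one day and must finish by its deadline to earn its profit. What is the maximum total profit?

Profit order: B=54 F=46 E=31 C=27 A=20 D=13
Assign: B→slot 4, F→slot 2, E→slot 1, C skipped, A→slot 3, D skipped.
Slots: [1:E] [2:F] [3:A] [4:B]
Profit = 31 + 46 + 20 + 54 = 151

151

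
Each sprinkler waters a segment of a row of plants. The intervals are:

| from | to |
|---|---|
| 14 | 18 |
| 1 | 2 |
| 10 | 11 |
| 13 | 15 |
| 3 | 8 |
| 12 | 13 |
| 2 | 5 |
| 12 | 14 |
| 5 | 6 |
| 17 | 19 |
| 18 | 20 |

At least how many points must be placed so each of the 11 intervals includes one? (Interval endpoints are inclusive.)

5

Sorted: [1,2] [2,5] [5,6] [3,8] [10,11] [12,13] [12,14] [13,15] [14,18] [17,19] [18,20]
{[1,2],[2,5]} hit by 2; {[5,6],[3,8]} hit by 6; {[10,11]} hit by 11; {[12,13],[12,14],[13,15]} hit by 13; {[14,18],[17,19],[18,20]} hit by 18.
Points: 2, 6, 11, 13, 18 (5 total).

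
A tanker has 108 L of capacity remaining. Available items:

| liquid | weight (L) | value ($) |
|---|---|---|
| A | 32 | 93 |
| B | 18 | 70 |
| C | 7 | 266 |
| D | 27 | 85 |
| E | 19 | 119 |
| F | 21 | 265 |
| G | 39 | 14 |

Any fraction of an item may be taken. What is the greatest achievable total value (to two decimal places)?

851.50

Greedy by value/weight ratio, highest first.
Ratios (sorted): C 38.00, F 12.62, E 6.26, B 3.89, D 3.15, A 2.91, G 0.36
take C (7 @ 266); take F (21 @ 265); take E (19 @ 119); take B (18 @ 70); take D (27 @ 85); take 16/32 of A → 46.50. Capacity used 108/108.
Total value = 851.50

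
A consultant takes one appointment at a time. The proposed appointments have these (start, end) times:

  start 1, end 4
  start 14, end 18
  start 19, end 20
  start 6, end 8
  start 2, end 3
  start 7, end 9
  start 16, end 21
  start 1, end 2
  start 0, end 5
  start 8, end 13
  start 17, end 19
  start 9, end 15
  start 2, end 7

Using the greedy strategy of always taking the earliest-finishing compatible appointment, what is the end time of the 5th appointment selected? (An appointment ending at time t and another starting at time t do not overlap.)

Order by finish time; keep every interval that doesn't clash with the previous kept one.
By end time: (1,2), (2,3), (1,4), (0,5), (2,7), (6,8), (7,9), (8,13), (9,15), (14,18), (17,19), (19,20), (16,21).
Pick (1,2); next start ≥ 2 → (2,3); next start ≥ 3 → (6,8); next start ≥ 8 → (8,13); next start ≥ 13 → (14,18); next start ≥ 18 → (19,20).
Selected: (1,2) (2,3) (6,8) (8,13) (14,18) (19,20)

18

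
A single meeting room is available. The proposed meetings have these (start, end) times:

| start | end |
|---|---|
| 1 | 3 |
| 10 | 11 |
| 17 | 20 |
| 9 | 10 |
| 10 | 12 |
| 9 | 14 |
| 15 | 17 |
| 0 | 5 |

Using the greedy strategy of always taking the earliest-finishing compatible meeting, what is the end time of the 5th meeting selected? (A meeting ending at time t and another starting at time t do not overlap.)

20

Order by finish time; keep every interval that doesn't clash with the previous kept one.
By end time: (1,3), (0,5), (9,10), (10,11), (10,12), (9,14), (15,17), (17,20).
Pick (1,3); next start ≥ 3 → (9,10); next start ≥ 10 → (10,11); next start ≥ 11 → (15,17); next start ≥ 17 → (17,20).
Selected: (1,3) (9,10) (10,11) (15,17) (17,20)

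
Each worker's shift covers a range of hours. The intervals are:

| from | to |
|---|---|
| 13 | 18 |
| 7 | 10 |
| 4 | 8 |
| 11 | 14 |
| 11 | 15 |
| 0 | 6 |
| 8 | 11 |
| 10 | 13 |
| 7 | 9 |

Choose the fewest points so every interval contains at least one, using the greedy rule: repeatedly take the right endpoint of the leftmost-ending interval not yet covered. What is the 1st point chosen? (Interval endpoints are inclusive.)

6

Process intervals by earliest right end; each time one isn't hit yet, stab at its right endpoint.
By right end: [0,6]  [4,8]  [7,9]  [7,10]  [8,11]  [10,13]  [11,14]  [11,15]  [13,18]
[0,6] uncovered → point at 6; [7,9] uncovered → point at 9; [10,13] uncovered → point at 13.
Points: 6, 9, 13 (3 total).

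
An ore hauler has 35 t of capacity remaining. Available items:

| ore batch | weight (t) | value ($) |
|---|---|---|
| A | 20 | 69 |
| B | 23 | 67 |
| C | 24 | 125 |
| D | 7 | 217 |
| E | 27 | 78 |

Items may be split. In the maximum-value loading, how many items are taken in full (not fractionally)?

Greedy by value/weight ratio, highest first.
Order: D (217/7=31.00) > C (125/24=5.21) > A (69/20=3.45) > B (67/23=2.91) > E (78/27=2.89)
Fill: take D (7 @ 217) → take C (24 @ 125) → take 4/20 of A → 13.80; 35/35 used.
2 item(s) taken whole; one partial (take 4/20 of A).

2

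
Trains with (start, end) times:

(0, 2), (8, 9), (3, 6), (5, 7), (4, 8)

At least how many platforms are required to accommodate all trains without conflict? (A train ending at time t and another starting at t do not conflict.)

3

Events (time:±→running): 0:+→1 2:-→0 3:+→1 4:+→2 5:+→3 … peak 3.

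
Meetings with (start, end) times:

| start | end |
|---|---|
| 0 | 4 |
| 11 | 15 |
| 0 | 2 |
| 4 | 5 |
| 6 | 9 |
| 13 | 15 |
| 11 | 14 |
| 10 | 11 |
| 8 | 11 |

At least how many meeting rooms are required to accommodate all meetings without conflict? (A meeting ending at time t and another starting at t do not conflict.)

3

starts: [0, 0, 4, 6, 8, 10, 11, 11, 13]
ends:   [2, 4, 5, 9, 11, 11, 14, 15, 15]
s0→1 s0→2 e2→1 e4→0 s4→1 e5→0 s6→1 s8→2 e9→1 s10→2 e11→1 e11→0 s11→1 s11→2 s13→3  — peak 3.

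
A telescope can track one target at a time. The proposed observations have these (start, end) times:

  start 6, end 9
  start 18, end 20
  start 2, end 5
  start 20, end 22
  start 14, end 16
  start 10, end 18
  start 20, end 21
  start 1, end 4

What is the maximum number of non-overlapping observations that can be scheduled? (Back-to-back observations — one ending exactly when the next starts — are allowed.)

5

Greedy by earliest finish: after sorting by end time, pick each interval compatible with the last pick.
Sorted by end: (1,4)  (2,5)  (6,9)  (14,16)  (10,18)  (18,20)  (20,21)  (20,22)
take (1,4); skip (2,5); take (6,9); take (14,16); take (18,20); take (20,21).
Selected 5 observations.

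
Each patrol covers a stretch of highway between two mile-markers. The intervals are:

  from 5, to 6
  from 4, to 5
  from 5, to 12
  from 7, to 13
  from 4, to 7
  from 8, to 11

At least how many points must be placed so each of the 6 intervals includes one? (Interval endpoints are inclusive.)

Sort by right endpoint; whenever an interval is uncovered, place a point at its right end.
Sorted: [4,5] [5,6] [4,7] [8,11] [5,12] [7,13]
{[4,5],[5,6],[4,7]} hit by 5; {[8,11],[5,12],[7,13]} hit by 11.
Points: 5, 11 (2 total).

2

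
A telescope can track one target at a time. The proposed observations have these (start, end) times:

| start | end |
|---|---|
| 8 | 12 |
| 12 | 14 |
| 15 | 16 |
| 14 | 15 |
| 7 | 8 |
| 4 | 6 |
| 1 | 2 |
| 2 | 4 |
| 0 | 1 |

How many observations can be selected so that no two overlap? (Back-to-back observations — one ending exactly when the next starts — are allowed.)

Greedy by earliest finish: after sorting by end time, pick each interval compatible with the last pick.
By end time: (0,1), (1,2), (2,4), (4,6), (7,8), (8,12), (12,14), (14,15), (15,16).
Pick (0,1); next start ≥ 1 → (1,2); next start ≥ 2 → (2,4); next start ≥ 4 → (4,6); next start ≥ 6 → (7,8); next start ≥ 8 → (8,12); next start ≥ 12 → (12,14); next start ≥ 14 → (14,15); next start ≥ 15 → (15,16).
Selected 9 observations.

9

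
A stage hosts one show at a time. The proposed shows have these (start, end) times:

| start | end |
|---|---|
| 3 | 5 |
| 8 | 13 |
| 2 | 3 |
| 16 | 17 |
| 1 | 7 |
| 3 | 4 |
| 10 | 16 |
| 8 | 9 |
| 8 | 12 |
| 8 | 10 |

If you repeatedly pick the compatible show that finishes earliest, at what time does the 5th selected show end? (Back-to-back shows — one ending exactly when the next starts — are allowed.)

17

Order by finish time; keep every interval that doesn't clash with the previous kept one.
By end time: (2,3), (3,4), (3,5), (1,7), (8,9), (8,10), (8,12), (8,13), (10,16), (16,17).
Pick (2,3); next start ≥ 3 → (3,4); next start ≥ 4 → (8,9); next start ≥ 9 → (10,16); next start ≥ 16 → (16,17).
Selected: (2,3) (3,4) (8,9) (10,16) (16,17)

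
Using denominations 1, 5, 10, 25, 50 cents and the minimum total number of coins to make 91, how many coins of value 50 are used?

1

Greedy: take as many of the largest coin as possible, then repeat with the remainder.
91 − 1×50→41 − 1×25→16 − 1×10→6 − 1×5→1 − 1×1→0
Count of 50: 1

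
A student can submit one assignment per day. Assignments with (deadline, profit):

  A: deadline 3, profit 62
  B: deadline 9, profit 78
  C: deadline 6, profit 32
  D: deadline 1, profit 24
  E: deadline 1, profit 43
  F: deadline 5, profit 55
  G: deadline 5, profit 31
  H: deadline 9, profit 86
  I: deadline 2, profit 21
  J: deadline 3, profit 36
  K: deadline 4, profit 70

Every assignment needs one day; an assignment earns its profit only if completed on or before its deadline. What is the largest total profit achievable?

462

Take jobs in profit order; each goes to the latest open slot no later than its deadline.
Profit order: H=86 B=78 K=70 A=62 F=55 E=43 J=36 C=32 G=31 D=24 I=21
Assign: H→slot 9, B→slot 8, K→slot 4, A→slot 3, F→slot 5, E→slot 1, J→slot 2, C→slot 6, G skipped, D skipped, I skipped.
Slots: [1:E] [2:J] [3:A] [4:K] [5:F] [6:C] [8:B] [9:H]
Profit = 43 + 36 + 62 + 70 + 55 + 32 + 78 + 86 = 462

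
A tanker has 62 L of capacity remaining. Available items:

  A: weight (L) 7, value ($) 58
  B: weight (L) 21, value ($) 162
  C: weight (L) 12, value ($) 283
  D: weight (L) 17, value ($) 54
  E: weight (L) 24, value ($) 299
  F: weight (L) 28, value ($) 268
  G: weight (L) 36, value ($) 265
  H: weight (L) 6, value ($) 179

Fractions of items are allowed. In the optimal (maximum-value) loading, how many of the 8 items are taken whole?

3

Order: H (179/6=29.83) > C (283/12=23.58) > E (299/24=12.46) > F (268/28=9.57) > A (58/7=8.29) > B (162/21=7.71) > G (265/36=7.36) > D (54/17=3.18)
Fill: take H (6 @ 179) → take C (12 @ 283) → take E (24 @ 299) → take 20/28 of F → 191.43; 62/62 used.
3 item(s) taken whole; one partial (take 20/28 of F).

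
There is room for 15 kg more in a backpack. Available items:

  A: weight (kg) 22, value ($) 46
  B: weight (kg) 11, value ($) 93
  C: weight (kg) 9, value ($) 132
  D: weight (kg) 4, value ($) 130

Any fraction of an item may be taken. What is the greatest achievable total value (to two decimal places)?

Greedy by value/weight ratio, highest first.
Order: D (130/4=32.50) > C (132/9=14.67) > B (93/11=8.45) > A (46/22=2.09)
Fill: take D (4 @ 130) → take C (9 @ 132) → take 2/11 of B → 16.91; 15/15 used.
Total value = 278.91

278.91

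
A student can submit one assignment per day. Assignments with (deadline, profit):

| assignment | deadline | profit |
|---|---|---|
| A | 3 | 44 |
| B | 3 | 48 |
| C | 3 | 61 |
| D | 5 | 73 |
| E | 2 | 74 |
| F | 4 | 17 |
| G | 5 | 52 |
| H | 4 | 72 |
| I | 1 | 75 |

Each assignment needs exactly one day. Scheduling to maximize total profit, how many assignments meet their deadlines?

Sort by profit descending; place each in the latest free slot ≤ its deadline.
By profit: I(d1,75), E(d2,74), D(d5,73), H(d4,72), C(d3,61), G(d5,52), B(d3,48), A(d3,44), F(d4,17)
I→slot 1; E→slot 2; D→slot 5; H→slot 4; C→slot 3; G skipped; B skipped; A skipped; F skipped.
5 of 9 scheduled.

5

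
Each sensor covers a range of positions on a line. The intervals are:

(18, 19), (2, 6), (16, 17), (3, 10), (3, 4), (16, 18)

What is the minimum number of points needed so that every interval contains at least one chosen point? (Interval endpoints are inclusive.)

3

Sorted: [3,4] [2,6] [3,10] [16,17] [16,18] [18,19]
{[3,4],[2,6],[3,10]} hit by 4; {[16,17],[16,18]} hit by 17; {[18,19]} hit by 19.
Points: 4, 17, 19 (3 total).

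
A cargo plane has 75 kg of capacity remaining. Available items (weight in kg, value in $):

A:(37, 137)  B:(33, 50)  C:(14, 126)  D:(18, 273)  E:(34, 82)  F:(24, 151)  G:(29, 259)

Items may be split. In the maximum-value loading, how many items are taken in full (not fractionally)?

Sort by value per unit weight and fill in that order.
Ratios (sorted): D 15.17, C 9.00, G 8.93, F 6.29, A 3.70, E 2.41, B 1.52
take D (18 @ 273); take C (14 @ 126); take G (29 @ 259); take 14/24 of F → 88.08. Capacity used 75/75.
3 item(s) taken whole; one partial (take 14/24 of F).

3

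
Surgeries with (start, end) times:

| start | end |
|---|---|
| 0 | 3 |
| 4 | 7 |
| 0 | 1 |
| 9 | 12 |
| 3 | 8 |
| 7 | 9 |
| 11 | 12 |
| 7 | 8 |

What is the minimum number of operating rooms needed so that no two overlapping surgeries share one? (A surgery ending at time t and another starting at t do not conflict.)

The answer is the maximum number of intervals overlapping at any instant.
Events (time:±→running): 0:+→1 0:+→2 1:-→1 3:-→0 3:+→1 4:+→2 7:-→1 7:+→2 7:+→3 … peak 3.

3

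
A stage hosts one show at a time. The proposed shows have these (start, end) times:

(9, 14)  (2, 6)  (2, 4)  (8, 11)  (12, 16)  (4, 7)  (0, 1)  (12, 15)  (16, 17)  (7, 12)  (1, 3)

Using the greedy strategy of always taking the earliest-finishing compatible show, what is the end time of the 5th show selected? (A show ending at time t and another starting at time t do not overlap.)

By end time: (0,1), (1,3), (2,4), (2,6), (4,7), (8,11), (7,12), (9,14), (12,15), (12,16), (16,17).
Pick (0,1); next start ≥ 1 → (1,3); next start ≥ 3 → (4,7); next start ≥ 7 → (8,11); next start ≥ 11 → (12,15); next start ≥ 15 → (16,17).
Selected: (0,1) (1,3) (4,7) (8,11) (12,15) (16,17)

15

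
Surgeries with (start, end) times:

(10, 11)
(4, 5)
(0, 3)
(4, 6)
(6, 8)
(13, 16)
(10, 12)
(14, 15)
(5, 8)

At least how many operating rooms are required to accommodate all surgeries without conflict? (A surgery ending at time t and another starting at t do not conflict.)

starts: [0, 4, 4, 5, 6, 10, 10, 13, 14]
ends:   [3, 5, 6, 8, 8, 11, 12, 15, 16]
s0→1 e3→0 s4→1 s4→2  — peak 2.

2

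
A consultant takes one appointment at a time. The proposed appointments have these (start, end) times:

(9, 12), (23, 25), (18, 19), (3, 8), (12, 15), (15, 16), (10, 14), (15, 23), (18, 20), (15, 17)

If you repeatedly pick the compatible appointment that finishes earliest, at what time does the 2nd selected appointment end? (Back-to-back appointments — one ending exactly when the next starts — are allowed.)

12

By end time: (3,8), (9,12), (10,14), (12,15), (15,16), (15,17), (18,19), (18,20), (15,23), (23,25).
Pick (3,8); next start ≥ 8 → (9,12); next start ≥ 12 → (12,15); next start ≥ 15 → (15,16); next start ≥ 16 → (18,19); next start ≥ 19 → (23,25).
Selected: (3,8) (9,12) (12,15) (15,16) (18,19) (23,25)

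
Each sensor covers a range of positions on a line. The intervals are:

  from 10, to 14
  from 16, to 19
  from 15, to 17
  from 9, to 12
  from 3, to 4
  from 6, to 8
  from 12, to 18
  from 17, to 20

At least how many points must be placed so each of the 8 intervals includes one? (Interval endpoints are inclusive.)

By right end: [3,4]  [6,8]  [9,12]  [10,14]  [15,17]  [12,18]  [16,19]  [17,20]
[3,4] uncovered → point at 4; [6,8] uncovered → point at 8; [9,12] uncovered → point at 12; [15,17] uncovered → point at 17.
Points: 4, 8, 12, 17 (4 total).

4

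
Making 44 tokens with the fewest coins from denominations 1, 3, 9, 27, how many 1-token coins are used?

44 − 1×27→17 − 1×9→8 − 2×3→2 − 2×1→0
Count of 1: 2

2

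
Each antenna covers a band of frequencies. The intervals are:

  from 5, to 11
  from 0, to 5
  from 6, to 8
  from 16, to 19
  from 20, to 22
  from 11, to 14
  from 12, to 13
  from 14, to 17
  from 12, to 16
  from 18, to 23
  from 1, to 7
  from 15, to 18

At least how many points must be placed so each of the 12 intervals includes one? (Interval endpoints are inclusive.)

Sorted: [0,5] [1,7] [6,8] [5,11] [12,13] [11,14] [12,16] [14,17] [15,18] [16,19] [20,22] [18,23]
{[0,5],[1,7]} hit by 5; {[6,8],[5,11]} hit by 8; {[12,13],[11,14],[12,16]} hit by 13; {[14,17],[15,18],[16,19]} hit by 17; {[20,22],[18,23]} hit by 22.
Points: 5, 8, 13, 17, 22 (5 total).

5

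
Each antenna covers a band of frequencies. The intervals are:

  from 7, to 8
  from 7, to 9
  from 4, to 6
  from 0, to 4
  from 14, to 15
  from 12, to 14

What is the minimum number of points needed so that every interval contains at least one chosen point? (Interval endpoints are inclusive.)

3

Sorted: [0,4] [4,6] [7,8] [7,9] [12,14] [14,15]
{[0,4],[4,6]} hit by 4; {[7,8],[7,9]} hit by 8; {[12,14],[14,15]} hit by 14.
Points: 4, 8, 14 (3 total).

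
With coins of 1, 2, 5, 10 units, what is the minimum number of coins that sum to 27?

4

27 − 2×10→7 − 1×5→2 − 1×2→0
Total coins = 2 + 1 + 1 = 4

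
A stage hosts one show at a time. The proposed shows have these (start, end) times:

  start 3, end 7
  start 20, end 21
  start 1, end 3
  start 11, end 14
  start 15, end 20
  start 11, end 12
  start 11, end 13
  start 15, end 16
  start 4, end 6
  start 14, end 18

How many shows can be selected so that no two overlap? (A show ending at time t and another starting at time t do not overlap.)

5

Order by finish time; keep every interval that doesn't clash with the previous kept one.
By end time: (1,3), (4,6), (3,7), (11,12), (11,13), (11,14), (15,16), (14,18), (15,20), (20,21).
Pick (1,3); next start ≥ 3 → (4,6); next start ≥ 6 → (11,12); next start ≥ 12 → (15,16); next start ≥ 16 → (20,21).
Selected 5 shows.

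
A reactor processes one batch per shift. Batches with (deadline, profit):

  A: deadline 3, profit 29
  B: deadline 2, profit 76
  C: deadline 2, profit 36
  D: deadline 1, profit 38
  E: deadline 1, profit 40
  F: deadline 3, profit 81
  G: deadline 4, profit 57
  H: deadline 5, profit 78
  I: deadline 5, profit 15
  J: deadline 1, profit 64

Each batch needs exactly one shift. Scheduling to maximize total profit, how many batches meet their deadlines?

Profit order: F=81 H=78 B=76 J=64 G=57 E=40 D=38 C=36 A=29 I=15
Assign: F→slot 3, H→slot 5, B→slot 2, J→slot 1, G→slot 4, E skipped, D skipped, C skipped, A skipped, I skipped.
Slots: [1:J] [2:B] [3:F] [4:G] [5:H]
5 of 10 scheduled.

5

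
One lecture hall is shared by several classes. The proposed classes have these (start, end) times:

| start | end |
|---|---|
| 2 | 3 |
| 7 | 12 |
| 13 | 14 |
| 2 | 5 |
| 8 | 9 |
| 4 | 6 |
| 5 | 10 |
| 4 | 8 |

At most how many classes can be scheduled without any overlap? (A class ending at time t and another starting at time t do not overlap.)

Order by finish time; keep every interval that doesn't clash with the previous kept one.
Sorted by end: (2,3)  (2,5)  (4,6)  (4,8)  (8,9)  (5,10)  (7,12)  (13,14)
take (2,3); take (4,6); take (8,9); skip (5,10); take (13,14).
Selected 4 classes.

4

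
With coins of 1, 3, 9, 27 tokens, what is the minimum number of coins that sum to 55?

3

55 = 2×27 + 1×1
Total coins = 2 + 1 = 3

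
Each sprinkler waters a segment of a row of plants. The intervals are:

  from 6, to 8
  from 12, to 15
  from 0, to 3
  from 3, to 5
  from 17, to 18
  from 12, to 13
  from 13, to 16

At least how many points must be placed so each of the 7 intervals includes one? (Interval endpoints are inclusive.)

4

Process intervals by earliest right end; each time one isn't hit yet, stab at its right endpoint.
By right end: [0,3]  [3,5]  [6,8]  [12,13]  [12,15]  [13,16]  [17,18]
[0,3] uncovered → point at 3; [6,8] uncovered → point at 8; [12,13] uncovered → point at 13; [17,18] uncovered → point at 18.
Points: 3, 8, 13, 18 (4 total).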